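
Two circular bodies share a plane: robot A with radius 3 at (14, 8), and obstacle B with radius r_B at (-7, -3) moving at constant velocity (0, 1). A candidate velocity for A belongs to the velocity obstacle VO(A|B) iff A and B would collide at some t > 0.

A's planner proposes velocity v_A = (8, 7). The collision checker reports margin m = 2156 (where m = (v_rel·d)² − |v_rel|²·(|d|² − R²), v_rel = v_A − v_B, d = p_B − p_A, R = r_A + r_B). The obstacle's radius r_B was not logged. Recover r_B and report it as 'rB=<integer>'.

m = 2156
d = (-21, -11);  v_rel = (8, 6),  |v_rel|² = 100
v_rel×d = (8)·(-11) − (6)·(-21) = 38
since m = R²·100 − 38²:  R² = (1444 + 2156) / 100 = 36
R = √36 = 6  ⇒  r_B = 6 − 3 = 3

rB=3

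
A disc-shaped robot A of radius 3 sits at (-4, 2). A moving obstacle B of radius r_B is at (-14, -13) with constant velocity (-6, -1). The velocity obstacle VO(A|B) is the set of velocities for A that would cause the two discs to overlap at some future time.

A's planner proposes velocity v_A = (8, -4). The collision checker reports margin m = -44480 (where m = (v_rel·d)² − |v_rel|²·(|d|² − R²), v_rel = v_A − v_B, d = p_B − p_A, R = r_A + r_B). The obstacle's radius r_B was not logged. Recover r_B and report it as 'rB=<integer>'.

m = -44480
d = (-10, -15);  v_rel = (14, -3),  |v_rel|² = 205
v_rel×d = (14)·(-15) − (-3)·(-10) = -240
since m = R²·205 − (-240)²:  R² = (57600 + -44480) / 205 = 64
R = √64 = 8  ⇒  r_B = 8 − 3 = 5

rB=5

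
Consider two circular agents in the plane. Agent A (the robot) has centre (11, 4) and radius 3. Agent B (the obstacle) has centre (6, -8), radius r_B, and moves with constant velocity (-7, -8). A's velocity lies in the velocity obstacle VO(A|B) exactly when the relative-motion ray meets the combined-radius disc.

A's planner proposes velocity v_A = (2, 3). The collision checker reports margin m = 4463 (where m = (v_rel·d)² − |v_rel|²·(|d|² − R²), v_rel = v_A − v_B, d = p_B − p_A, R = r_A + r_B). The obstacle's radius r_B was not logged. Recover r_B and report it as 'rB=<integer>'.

m = 4463
d = (-5, -12);  v_rel = (9, 11),  |v_rel|² = 202
v_rel×d = (9)·(-12) − (11)·(-5) = -53
since m = R²·202 − (-53)²:  R² = (2809 + 4463) / 202 = 36
R = √36 = 6  ⇒  r_B = 6 − 3 = 3

rB=3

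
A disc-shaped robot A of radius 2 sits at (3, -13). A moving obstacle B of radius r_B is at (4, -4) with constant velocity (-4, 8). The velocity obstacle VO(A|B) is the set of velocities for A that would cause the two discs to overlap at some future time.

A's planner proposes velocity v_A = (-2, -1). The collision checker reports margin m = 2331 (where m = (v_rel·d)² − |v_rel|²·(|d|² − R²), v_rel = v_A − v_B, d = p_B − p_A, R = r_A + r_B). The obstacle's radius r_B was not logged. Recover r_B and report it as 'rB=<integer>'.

m = 2331
d = (1, 9);  v_rel = (2, -9),  |v_rel|² = 85
v_rel×d = (2)·(9) − (-9)·(1) = 27
since m = R²·85 − 27²:  R² = (729 + 2331) / 85 = 36
R = √36 = 6  ⇒  r_B = 6 − 2 = 4

rB=4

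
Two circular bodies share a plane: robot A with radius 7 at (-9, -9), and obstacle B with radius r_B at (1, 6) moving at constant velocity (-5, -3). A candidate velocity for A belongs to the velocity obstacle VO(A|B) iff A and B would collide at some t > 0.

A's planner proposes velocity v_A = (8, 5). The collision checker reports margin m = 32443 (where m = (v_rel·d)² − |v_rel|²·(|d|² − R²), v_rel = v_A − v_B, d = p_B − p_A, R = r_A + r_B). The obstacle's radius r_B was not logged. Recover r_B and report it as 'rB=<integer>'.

m = 32443
d = (10, 15);  v_rel = (13, 8),  |v_rel|² = 233
v_rel×d = (13)·(15) − (8)·(10) = 115
since m = R²·233 − 115²:  R² = (13225 + 32443) / 233 = 196
R = √196 = 14  ⇒  r_B = 14 − 7 = 7

rB=7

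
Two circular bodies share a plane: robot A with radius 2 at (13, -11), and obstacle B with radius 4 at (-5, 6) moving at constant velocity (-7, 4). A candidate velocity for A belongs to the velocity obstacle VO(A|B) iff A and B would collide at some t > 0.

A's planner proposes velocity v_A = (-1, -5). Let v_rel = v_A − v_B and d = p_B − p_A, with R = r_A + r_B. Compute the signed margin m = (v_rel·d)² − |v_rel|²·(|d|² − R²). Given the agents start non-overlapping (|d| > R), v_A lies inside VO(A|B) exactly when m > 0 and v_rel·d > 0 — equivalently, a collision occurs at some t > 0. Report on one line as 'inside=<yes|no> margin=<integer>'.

d = (-18, 17),  |d|² = 613;  R = 2+4 = 6,  c = 613−6² = 577
v_rel = (6, -9),  |v_rel|² = 117;  v_rel·d = (6)·(-18) + (-9)·(17) = -261
117·t² + 522·t + 577 = 0  ⇒  m = (-261)² − 117·577 = 612
m = 612 > 0,  v_rel·d = -261 < 0  ⇒  outside

inside=no margin=612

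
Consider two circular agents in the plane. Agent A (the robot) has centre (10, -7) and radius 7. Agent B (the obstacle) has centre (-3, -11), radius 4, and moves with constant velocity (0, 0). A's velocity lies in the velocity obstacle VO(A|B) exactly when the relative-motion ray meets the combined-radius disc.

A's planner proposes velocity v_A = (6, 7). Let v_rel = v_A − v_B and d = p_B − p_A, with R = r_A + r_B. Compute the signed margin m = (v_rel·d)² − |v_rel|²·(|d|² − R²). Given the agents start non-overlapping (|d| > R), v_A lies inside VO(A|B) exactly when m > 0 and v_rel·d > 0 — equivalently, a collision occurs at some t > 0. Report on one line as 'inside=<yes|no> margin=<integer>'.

d = (-13, -4),  |d|² = 185;  R = 7+4 = 11,  c = 185−11² = 64
v_rel = (6, 7),  |v_rel|² = 85;  v_rel·d = (6)·(-13) + (7)·(-4) = -106
85·t² + 212·t + 64 = 0  ⇒  m = (-106)² − 85·64 = 5796
m = 5796 > 0,  v_rel·d = -106 < 0  ⇒  outside

inside=no margin=5796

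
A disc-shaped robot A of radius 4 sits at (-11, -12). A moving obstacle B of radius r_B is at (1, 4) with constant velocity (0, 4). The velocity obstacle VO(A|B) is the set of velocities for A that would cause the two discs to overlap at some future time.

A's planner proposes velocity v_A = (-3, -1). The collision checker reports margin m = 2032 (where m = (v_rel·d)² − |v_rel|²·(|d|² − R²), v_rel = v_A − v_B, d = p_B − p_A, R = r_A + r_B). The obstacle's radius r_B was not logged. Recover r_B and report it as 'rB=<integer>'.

m = 2032
d = (12, 16);  v_rel = (-3, -5),  |v_rel|² = 34
v_rel×d = (-3)·(16) − (-5)·(12) = 12
since m = R²·34 − 12²:  R² = (144 + 2032) / 34 = 64
R = √64 = 8  ⇒  r_B = 8 − 4 = 4

rB=4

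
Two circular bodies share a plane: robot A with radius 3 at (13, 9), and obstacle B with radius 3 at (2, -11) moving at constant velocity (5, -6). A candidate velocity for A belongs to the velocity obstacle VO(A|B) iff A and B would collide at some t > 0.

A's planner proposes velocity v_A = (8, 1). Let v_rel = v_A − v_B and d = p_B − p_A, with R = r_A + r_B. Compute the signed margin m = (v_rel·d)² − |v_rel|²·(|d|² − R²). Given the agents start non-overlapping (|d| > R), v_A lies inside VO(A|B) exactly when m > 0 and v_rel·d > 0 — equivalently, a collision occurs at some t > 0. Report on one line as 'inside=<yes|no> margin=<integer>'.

d = (-11, -20),  |d|² = 521;  R = 3+3 = 6,  c = 521−6² = 485
v_rel = (3, 7),  |v_rel|² = 58;  v_rel·d = (3)·(-11) + (7)·(-20) = -173
58·t² + 346·t + 485 = 0  ⇒  m = (-173)² − 58·485 = 1799
m = 1799 > 0,  v_rel·d = -173 < 0  ⇒  outside

inside=no margin=1799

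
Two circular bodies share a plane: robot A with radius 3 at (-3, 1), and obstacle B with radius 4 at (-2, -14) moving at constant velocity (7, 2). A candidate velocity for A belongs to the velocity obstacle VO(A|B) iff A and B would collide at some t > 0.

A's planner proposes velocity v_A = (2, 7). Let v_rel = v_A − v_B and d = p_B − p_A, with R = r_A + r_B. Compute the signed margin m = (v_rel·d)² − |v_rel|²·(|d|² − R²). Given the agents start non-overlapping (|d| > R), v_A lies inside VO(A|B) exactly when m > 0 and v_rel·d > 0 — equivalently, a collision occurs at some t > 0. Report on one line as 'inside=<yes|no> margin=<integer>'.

d = (1, -15),  |d|² = 226;  R = 3+4 = 7,  c = 226−7² = 177
v_rel = (-5, 5),  |v_rel|² = 50;  v_rel·d = (-5)·(1) + (5)·(-15) = -80
50·t² + 160·t + 177 = 0  ⇒  m = (-80)² − 50·177 = -2450
m = -2450 < 0,  v_rel·d = -80 < 0  ⇒  outside

inside=no margin=-2450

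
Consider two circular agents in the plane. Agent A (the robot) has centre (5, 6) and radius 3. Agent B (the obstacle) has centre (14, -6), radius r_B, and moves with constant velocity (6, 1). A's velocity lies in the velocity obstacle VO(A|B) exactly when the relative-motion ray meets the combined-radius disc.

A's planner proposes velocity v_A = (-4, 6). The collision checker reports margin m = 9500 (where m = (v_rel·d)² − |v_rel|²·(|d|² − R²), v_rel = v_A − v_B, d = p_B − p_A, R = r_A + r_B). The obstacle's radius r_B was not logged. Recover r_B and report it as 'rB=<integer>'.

m = 9500
d = (9, -12);  v_rel = (-10, 5),  |v_rel|² = 125
v_rel×d = (-10)·(-12) − (5)·(9) = 75
since m = R²·125 − 75²:  R² = (5625 + 9500) / 125 = 121
R = √121 = 11  ⇒  r_B = 11 − 3 = 8

rB=8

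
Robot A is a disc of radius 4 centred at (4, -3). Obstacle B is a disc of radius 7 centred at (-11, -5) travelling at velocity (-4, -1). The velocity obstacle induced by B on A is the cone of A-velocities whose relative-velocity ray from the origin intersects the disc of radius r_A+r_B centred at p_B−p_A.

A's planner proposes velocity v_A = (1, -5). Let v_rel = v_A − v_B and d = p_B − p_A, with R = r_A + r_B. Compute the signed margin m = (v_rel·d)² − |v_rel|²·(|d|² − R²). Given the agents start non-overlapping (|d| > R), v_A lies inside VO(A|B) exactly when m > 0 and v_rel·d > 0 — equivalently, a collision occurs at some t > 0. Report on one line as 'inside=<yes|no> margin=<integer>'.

d = (-15, -2),  |d|² = 229;  R = 4+7 = 11,  c = 229−11² = 108
v_rel = (5, -4),  |v_rel|² = 41;  v_rel·d = (5)·(-15) + (-4)·(-2) = -67
41·t² + 134·t + 108 = 0  ⇒  m = (-67)² − 41·108 = 61
m = 61 > 0,  v_rel·d = -67 < 0  ⇒  outside

inside=no margin=61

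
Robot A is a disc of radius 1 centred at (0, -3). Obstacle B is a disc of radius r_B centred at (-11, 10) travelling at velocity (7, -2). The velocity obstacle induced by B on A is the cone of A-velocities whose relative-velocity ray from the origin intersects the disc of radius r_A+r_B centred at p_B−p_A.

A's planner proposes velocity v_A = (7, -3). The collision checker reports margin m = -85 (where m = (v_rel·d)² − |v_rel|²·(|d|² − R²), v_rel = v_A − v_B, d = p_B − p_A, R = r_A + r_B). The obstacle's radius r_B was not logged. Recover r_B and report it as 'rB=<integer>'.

m = -85
d = (-11, 13);  v_rel = (0, -1),  |v_rel|² = 1
v_rel×d = (0)·(13) − (-1)·(-11) = -11
since m = R²·1 − (-11)²:  R² = (121 + -85) / 1 = 36
R = √36 = 6  ⇒  r_B = 6 − 1 = 5

rB=5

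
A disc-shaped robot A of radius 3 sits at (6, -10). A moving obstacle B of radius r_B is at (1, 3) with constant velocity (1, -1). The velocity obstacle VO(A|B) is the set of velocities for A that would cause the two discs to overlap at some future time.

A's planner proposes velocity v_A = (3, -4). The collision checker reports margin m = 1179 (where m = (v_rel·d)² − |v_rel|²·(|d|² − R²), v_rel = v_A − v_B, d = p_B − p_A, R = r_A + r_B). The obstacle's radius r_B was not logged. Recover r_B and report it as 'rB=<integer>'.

m = 1179
d = (-5, 13);  v_rel = (2, -3),  |v_rel|² = 13
v_rel×d = (2)·(13) − (-3)·(-5) = 11
since m = R²·13 − 11²:  R² = (121 + 1179) / 13 = 100
R = √100 = 10  ⇒  r_B = 10 − 3 = 7

rB=7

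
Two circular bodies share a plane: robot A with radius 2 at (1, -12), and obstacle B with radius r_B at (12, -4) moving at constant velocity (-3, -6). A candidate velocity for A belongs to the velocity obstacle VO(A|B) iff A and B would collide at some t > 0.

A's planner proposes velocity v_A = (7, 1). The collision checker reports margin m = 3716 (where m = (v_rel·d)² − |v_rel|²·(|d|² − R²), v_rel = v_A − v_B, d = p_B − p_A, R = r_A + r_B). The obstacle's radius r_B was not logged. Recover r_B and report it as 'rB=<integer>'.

m = 3716
d = (11, 8);  v_rel = (10, 7),  |v_rel|² = 149
v_rel×d = (10)·(8) − (7)·(11) = 3
since m = R²·149 − 3²:  R² = (9 + 3716) / 149 = 25
R = √25 = 5  ⇒  r_B = 5 − 2 = 3

rB=3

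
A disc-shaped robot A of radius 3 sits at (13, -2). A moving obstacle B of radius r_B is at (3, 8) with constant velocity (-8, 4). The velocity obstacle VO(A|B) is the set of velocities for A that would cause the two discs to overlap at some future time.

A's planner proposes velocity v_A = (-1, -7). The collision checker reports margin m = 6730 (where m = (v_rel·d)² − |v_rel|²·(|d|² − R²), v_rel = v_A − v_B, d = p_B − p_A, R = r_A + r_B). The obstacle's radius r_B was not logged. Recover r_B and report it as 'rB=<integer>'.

m = 6730
d = (-10, 10);  v_rel = (7, -11),  |v_rel|² = 170
v_rel×d = (7)·(10) − (-11)·(-10) = -40
since m = R²·170 − (-40)²:  R² = (1600 + 6730) / 170 = 49
R = √49 = 7  ⇒  r_B = 7 − 3 = 4

rB=4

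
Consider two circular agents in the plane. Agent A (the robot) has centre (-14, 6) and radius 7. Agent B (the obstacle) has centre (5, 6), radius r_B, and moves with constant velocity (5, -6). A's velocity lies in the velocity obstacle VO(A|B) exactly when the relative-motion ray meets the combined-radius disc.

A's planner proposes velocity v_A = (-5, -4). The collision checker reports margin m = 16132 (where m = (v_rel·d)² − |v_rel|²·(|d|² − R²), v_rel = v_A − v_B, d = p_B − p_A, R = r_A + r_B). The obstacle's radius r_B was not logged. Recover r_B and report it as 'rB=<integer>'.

m = 16132
d = (19, 0);  v_rel = (-10, 2),  |v_rel|² = 104
v_rel×d = (-10)·(0) − (2)·(19) = -38
since m = R²·104 − (-38)²:  R² = (1444 + 16132) / 104 = 169
R = √169 = 13  ⇒  r_B = 13 − 7 = 6

rB=6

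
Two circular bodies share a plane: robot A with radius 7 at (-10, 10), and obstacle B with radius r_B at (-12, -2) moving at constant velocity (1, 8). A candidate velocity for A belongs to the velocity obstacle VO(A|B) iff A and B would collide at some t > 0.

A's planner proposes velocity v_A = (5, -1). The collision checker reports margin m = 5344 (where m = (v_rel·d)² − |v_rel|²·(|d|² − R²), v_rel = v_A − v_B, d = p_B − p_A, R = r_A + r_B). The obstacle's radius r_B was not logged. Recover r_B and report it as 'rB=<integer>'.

m = 5344
d = (-2, -12);  v_rel = (4, -9),  |v_rel|² = 97
v_rel×d = (4)·(-12) − (-9)·(-2) = -66
since m = R²·97 − (-66)²:  R² = (4356 + 5344) / 97 = 100
R = √100 = 10  ⇒  r_B = 10 − 7 = 3

rB=3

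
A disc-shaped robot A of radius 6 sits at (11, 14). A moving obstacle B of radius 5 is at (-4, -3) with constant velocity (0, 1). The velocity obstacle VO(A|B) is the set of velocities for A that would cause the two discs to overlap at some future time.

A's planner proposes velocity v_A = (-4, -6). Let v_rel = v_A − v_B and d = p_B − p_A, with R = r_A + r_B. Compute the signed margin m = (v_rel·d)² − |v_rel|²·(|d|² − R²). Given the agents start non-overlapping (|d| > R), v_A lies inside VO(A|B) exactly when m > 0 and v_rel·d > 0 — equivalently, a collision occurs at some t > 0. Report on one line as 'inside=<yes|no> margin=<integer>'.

d = (-15, -17),  |d|² = 514;  R = 6+5 = 11,  c = 514−11² = 393
v_rel = (-4, -7),  |v_rel|² = 65;  v_rel·d = (-4)·(-15) + (-7)·(-17) = 179
65·t² − 358·t + 393 = 0  ⇒  m = 179² − 65·393 = 6496
m = 6496 > 0,  v_rel·d = 179 > 0  ⇒  inside

inside=yes margin=6496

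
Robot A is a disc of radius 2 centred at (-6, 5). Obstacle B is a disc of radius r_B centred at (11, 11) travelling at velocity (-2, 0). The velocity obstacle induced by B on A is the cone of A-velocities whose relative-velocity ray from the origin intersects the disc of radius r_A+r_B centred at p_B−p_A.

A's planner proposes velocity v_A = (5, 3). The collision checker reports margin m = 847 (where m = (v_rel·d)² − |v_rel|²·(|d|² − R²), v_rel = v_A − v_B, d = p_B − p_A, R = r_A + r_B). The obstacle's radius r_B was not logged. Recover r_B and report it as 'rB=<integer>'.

m = 847
d = (17, 6);  v_rel = (7, 3),  |v_rel|² = 58
v_rel×d = (7)·(6) − (3)·(17) = -9
since m = R²·58 − (-9)²:  R² = (81 + 847) / 58 = 16
R = √16 = 4  ⇒  r_B = 4 − 2 = 2

rB=2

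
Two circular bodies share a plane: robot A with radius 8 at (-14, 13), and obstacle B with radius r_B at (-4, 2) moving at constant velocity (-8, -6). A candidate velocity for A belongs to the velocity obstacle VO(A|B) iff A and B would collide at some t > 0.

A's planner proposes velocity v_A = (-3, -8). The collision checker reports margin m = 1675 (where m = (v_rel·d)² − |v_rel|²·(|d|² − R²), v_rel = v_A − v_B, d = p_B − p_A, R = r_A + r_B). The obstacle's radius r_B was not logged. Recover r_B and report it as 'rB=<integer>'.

m = 1675
d = (10, -11);  v_rel = (5, -2),  |v_rel|² = 29
v_rel×d = (5)·(-11) − (-2)·(10) = -35
since m = R²·29 − (-35)²:  R² = (1225 + 1675) / 29 = 100
R = √100 = 10  ⇒  r_B = 10 − 8 = 2

rB=2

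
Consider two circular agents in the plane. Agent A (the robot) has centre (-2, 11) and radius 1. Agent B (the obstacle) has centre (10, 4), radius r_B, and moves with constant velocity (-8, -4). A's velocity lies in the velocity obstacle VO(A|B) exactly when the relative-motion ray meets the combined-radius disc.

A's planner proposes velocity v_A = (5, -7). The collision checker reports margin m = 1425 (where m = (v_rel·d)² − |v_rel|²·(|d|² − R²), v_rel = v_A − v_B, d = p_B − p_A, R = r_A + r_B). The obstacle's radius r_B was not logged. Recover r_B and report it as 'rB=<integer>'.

m = 1425
d = (12, -7);  v_rel = (13, -3),  |v_rel|² = 178
v_rel×d = (13)·(-7) − (-3)·(12) = -55
since m = R²·178 − (-55)²:  R² = (3025 + 1425) / 178 = 25
R = √25 = 5  ⇒  r_B = 5 − 1 = 4

rB=4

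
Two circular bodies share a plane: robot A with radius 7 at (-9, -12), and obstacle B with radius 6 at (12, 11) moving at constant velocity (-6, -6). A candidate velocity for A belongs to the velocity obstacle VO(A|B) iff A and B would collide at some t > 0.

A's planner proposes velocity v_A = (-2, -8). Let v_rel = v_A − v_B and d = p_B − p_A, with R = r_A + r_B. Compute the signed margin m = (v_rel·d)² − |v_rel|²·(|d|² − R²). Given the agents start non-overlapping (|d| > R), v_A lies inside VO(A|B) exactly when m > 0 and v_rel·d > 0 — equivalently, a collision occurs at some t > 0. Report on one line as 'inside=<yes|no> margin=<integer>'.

d = (21, 23),  |d|² = 970;  R = 7+6 = 13,  c = 970−13² = 801
v_rel = (4, -2),  |v_rel|² = 20;  v_rel·d = (4)·(21) + (-2)·(23) = 38
20·t² − 76·t + 801 = 0  ⇒  m = 38² − 20·801 = -14576
m = -14576 < 0,  v_rel·d = 38 > 0  ⇒  outside

inside=no margin=-14576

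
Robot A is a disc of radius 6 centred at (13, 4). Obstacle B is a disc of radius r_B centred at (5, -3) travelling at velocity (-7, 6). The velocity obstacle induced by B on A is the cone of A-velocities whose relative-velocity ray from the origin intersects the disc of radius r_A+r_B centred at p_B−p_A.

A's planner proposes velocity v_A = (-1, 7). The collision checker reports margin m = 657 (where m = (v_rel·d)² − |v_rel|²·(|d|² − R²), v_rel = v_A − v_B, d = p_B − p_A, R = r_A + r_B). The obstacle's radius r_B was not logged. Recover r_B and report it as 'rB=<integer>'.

m = 657
d = (-8, -7);  v_rel = (6, 1),  |v_rel|² = 37
v_rel×d = (6)·(-7) − (1)·(-8) = -34
since m = R²·37 − (-34)²:  R² = (1156 + 657) / 37 = 49
R = √49 = 7  ⇒  r_B = 7 − 6 = 1

rB=1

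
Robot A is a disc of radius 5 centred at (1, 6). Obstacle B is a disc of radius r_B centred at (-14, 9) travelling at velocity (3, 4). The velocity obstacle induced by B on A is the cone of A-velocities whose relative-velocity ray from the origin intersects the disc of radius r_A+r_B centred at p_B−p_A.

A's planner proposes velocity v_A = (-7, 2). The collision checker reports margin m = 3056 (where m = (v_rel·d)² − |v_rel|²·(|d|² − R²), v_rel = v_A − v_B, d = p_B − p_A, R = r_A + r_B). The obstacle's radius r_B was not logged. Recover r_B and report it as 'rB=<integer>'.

m = 3056
d = (-15, 3);  v_rel = (-10, -2),  |v_rel|² = 104
v_rel×d = (-10)·(3) − (-2)·(-15) = -60
since m = R²·104 − (-60)²:  R² = (3600 + 3056) / 104 = 64
R = √64 = 8  ⇒  r_B = 8 − 5 = 3

rB=3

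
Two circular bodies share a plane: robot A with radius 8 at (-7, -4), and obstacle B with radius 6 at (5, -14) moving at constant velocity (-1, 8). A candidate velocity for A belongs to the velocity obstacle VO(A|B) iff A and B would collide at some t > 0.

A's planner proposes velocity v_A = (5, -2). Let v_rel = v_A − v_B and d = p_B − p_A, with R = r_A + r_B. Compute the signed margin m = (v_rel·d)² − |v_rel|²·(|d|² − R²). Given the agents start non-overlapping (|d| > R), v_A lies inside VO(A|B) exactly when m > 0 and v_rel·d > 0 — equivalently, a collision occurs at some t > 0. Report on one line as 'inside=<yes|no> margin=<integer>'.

d = (12, -10),  |d|² = 244;  R = 8+6 = 14,  c = 244−14² = 48
v_rel = (6, -10),  |v_rel|² = 136;  v_rel·d = (6)·(12) + (-10)·(-10) = 172
136·t² − 344·t + 48 = 0  ⇒  m = 172² − 136·48 = 23056
m = 23056 > 0,  v_rel·d = 172 > 0  ⇒  inside

inside=yes margin=23056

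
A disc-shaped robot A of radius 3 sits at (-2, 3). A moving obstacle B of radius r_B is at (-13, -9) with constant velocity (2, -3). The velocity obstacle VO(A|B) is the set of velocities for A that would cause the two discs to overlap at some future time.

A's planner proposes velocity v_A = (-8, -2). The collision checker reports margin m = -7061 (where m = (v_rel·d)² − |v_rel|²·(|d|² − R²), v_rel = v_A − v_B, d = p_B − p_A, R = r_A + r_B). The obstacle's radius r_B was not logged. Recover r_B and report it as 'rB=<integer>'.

m = -7061
d = (-11, -12);  v_rel = (-10, 1),  |v_rel|² = 101
v_rel×d = (-10)·(-12) − (1)·(-11) = 131
since m = R²·101 − 131²:  R² = (17161 + -7061) / 101 = 100
R = √100 = 10  ⇒  r_B = 10 − 3 = 7

rB=7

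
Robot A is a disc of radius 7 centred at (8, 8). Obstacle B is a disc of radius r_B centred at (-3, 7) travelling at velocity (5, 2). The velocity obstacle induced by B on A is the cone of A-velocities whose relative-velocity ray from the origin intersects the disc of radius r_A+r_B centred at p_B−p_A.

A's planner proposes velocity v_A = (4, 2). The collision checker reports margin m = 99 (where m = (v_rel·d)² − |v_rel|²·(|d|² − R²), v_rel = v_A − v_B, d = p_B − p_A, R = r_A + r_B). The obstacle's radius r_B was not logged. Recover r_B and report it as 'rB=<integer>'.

m = 99
d = (-11, -1);  v_rel = (-1, 0),  |v_rel|² = 1
v_rel×d = (-1)·(-1) − (0)·(-11) = 1
since m = R²·1 − 1²:  R² = (1 + 99) / 1 = 100
R = √100 = 10  ⇒  r_B = 10 − 7 = 3

rB=3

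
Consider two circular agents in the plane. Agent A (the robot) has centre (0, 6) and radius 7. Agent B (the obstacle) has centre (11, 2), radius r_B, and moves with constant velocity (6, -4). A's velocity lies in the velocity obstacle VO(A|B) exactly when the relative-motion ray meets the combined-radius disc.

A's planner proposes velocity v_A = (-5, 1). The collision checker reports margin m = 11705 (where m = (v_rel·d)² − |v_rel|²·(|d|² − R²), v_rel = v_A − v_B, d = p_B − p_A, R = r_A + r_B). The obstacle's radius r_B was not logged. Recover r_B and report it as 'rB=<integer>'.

m = 11705
d = (11, -4);  v_rel = (-11, 5),  |v_rel|² = 146
v_rel×d = (-11)·(-4) − (5)·(11) = -11
since m = R²·146 − (-11)²:  R² = (121 + 11705) / 146 = 81
R = √81 = 9  ⇒  r_B = 9 − 7 = 2

rB=2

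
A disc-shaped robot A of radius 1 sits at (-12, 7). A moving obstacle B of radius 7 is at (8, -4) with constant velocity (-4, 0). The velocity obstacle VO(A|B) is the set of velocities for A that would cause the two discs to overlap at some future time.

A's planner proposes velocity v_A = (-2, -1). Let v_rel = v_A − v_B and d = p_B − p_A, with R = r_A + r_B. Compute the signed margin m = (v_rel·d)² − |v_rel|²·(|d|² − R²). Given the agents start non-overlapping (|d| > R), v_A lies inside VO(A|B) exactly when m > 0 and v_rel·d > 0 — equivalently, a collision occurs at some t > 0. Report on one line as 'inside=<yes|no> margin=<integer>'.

d = (20, -11),  |d|² = 521;  R = 1+7 = 8,  c = 521−8² = 457
v_rel = (2, -1),  |v_rel|² = 5;  v_rel·d = (2)·(20) + (-1)·(-11) = 51
5·t² − 102·t + 457 = 0  ⇒  m = 51² − 5·457 = 316
m = 316 > 0,  v_rel·d = 51 > 0  ⇒  inside

inside=yes margin=316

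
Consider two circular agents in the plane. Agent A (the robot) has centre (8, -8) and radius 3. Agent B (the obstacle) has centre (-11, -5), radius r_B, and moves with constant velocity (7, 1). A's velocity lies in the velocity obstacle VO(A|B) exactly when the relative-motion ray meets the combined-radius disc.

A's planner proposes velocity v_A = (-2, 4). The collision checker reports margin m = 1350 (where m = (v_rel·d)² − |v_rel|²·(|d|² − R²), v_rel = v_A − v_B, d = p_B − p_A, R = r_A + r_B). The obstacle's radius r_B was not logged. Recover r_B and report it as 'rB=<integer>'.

m = 1350
d = (-19, 3);  v_rel = (-9, 3),  |v_rel|² = 90
v_rel×d = (-9)·(3) − (3)·(-19) = 30
since m = R²·90 − 30²:  R² = (900 + 1350) / 90 = 25
R = √25 = 5  ⇒  r_B = 5 − 3 = 2

rB=2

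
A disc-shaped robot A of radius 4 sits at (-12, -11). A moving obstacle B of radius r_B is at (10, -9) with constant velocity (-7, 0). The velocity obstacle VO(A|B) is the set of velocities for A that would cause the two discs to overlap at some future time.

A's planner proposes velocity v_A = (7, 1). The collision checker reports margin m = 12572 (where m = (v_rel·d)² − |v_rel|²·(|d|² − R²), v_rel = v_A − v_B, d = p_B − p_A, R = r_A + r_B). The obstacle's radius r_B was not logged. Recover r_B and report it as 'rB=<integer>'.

m = 12572
d = (22, 2);  v_rel = (14, 1),  |v_rel|² = 197
v_rel×d = (14)·(2) − (1)·(22) = 6
since m = R²·197 − 6²:  R² = (36 + 12572) / 197 = 64
R = √64 = 8  ⇒  r_B = 8 − 4 = 4

rB=4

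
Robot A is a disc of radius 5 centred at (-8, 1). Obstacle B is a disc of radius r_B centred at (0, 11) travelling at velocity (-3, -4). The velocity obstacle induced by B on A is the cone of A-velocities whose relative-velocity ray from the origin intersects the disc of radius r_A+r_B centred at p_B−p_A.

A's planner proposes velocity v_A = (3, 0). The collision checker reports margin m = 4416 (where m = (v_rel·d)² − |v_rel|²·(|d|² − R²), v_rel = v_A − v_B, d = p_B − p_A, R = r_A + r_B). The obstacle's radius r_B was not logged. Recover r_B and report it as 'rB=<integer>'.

m = 4416
d = (8, 10);  v_rel = (6, 4),  |v_rel|² = 52
v_rel×d = (6)·(10) − (4)·(8) = 28
since m = R²·52 − 28²:  R² = (784 + 4416) / 52 = 100
R = √100 = 10  ⇒  r_B = 10 − 5 = 5

rB=5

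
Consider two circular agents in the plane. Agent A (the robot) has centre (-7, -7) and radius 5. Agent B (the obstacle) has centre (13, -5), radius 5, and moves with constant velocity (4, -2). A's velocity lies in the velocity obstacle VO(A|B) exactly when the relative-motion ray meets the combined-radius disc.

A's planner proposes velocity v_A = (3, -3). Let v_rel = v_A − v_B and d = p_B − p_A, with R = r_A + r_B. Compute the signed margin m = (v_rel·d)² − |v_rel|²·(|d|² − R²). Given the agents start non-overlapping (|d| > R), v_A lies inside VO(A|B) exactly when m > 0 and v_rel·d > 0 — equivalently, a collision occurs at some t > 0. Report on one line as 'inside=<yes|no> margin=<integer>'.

d = (20, 2),  |d|² = 404;  R = 5+5 = 10,  c = 404−10² = 304
v_rel = (-1, -1),  |v_rel|² = 2;  v_rel·d = (-1)·(20) + (-1)·(2) = -22
2·t² + 44·t + 304 = 0  ⇒  m = (-22)² − 2·304 = -124
m = -124 < 0,  v_rel·d = -22 < 0  ⇒  outside

inside=no margin=-124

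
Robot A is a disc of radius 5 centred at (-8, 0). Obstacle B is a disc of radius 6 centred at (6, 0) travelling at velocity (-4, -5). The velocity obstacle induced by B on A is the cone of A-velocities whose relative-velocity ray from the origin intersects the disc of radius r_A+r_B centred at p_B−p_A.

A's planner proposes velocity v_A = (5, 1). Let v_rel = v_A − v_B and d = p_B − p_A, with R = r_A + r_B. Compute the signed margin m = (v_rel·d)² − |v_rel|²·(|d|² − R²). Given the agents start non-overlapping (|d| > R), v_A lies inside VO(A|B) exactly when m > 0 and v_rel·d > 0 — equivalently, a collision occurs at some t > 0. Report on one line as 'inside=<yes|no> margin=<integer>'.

d = (14, 0),  |d|² = 196;  R = 5+6 = 11,  c = 196−11² = 75
v_rel = (9, 6),  |v_rel|² = 117;  v_rel·d = (9)·(14) + (6)·(0) = 126
117·t² − 252·t + 75 = 0  ⇒  m = 126² − 117·75 = 7101
m = 7101 > 0,  v_rel·d = 126 > 0  ⇒  inside

inside=yes margin=7101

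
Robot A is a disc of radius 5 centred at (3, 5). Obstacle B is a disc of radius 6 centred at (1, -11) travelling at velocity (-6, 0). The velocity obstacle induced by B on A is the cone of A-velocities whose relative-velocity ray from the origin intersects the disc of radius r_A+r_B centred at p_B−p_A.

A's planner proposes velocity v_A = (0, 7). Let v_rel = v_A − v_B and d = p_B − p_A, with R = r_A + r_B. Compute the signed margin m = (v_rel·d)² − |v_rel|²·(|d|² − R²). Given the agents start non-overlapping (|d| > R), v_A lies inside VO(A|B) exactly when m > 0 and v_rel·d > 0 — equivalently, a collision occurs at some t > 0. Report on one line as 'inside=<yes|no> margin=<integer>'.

d = (-2, -16),  |d|² = 260;  R = 5+6 = 11,  c = 260−11² = 139
v_rel = (6, 7),  |v_rel|² = 85;  v_rel·d = (6)·(-2) + (7)·(-16) = -124
85·t² + 248·t + 139 = 0  ⇒  m = (-124)² − 85·139 = 3561
m = 3561 > 0,  v_rel·d = -124 < 0  ⇒  outside

inside=no margin=3561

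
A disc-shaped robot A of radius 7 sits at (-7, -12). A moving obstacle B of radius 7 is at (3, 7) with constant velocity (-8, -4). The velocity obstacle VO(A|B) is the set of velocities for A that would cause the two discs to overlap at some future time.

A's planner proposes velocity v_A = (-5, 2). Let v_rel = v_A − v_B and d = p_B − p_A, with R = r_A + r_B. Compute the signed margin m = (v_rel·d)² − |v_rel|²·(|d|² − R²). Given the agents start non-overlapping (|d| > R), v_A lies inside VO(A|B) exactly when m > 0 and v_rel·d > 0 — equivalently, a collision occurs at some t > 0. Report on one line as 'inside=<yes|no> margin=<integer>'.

d = (10, 19),  |d|² = 461;  R = 7+7 = 14,  c = 461−14² = 265
v_rel = (3, 6),  |v_rel|² = 45;  v_rel·d = (3)·(10) + (6)·(19) = 144
45·t² − 288·t + 265 = 0  ⇒  m = 144² − 45·265 = 8811
m = 8811 > 0,  v_rel·d = 144 > 0  ⇒  inside

inside=yes margin=8811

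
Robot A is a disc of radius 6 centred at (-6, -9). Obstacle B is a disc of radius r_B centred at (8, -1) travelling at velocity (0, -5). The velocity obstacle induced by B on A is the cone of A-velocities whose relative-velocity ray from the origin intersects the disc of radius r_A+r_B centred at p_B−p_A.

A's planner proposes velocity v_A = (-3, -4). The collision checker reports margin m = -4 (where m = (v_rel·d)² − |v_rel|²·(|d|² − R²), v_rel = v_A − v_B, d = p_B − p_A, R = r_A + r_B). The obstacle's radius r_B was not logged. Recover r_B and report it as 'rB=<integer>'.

m = -4
d = (14, 8);  v_rel = (-3, 1),  |v_rel|² = 10
v_rel×d = (-3)·(8) − (1)·(14) = -38
since m = R²·10 − (-38)²:  R² = (1444 + -4) / 10 = 144
R = √144 = 12  ⇒  r_B = 12 − 6 = 6

rB=6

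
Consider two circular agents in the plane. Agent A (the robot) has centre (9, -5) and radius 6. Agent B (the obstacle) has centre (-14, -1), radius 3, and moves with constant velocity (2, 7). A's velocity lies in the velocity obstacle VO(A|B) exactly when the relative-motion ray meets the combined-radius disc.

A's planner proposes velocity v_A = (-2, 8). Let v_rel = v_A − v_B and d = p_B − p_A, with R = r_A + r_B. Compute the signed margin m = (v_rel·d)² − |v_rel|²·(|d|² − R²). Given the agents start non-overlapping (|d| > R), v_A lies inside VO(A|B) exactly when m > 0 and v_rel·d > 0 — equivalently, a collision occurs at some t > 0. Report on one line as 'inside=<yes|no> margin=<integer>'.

d = (-23, 4),  |d|² = 545;  R = 6+3 = 9,  c = 545−9² = 464
v_rel = (-4, 1),  |v_rel|² = 17;  v_rel·d = (-4)·(-23) + (1)·(4) = 96
17·t² − 192·t + 464 = 0  ⇒  m = 96² − 17·464 = 1328
m = 1328 > 0,  v_rel·d = 96 > 0  ⇒  inside

inside=yes margin=1328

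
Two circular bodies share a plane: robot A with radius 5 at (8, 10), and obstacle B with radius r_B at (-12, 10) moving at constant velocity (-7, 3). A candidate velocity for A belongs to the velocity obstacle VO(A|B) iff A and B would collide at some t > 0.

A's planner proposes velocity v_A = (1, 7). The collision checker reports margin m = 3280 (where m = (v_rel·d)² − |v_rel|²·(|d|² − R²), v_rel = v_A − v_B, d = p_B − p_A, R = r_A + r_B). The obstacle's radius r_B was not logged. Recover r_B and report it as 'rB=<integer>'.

m = 3280
d = (-20, 0);  v_rel = (8, 4),  |v_rel|² = 80
v_rel×d = (8)·(0) − (4)·(-20) = 80
since m = R²·80 − 80²:  R² = (6400 + 3280) / 80 = 121
R = √121 = 11  ⇒  r_B = 11 − 5 = 6

rB=6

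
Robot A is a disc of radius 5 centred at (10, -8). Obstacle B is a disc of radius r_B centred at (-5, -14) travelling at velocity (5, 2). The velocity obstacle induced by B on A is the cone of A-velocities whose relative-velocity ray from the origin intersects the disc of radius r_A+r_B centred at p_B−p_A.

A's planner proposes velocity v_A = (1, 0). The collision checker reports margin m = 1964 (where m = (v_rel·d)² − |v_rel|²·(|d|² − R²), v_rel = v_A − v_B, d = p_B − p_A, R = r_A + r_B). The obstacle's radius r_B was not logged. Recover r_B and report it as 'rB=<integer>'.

m = 1964
d = (-15, -6);  v_rel = (-4, -2),  |v_rel|² = 20
v_rel×d = (-4)·(-6) − (-2)·(-15) = -6
since m = R²·20 − (-6)²:  R² = (36 + 1964) / 20 = 100
R = √100 = 10  ⇒  r_B = 10 − 5 = 5

rB=5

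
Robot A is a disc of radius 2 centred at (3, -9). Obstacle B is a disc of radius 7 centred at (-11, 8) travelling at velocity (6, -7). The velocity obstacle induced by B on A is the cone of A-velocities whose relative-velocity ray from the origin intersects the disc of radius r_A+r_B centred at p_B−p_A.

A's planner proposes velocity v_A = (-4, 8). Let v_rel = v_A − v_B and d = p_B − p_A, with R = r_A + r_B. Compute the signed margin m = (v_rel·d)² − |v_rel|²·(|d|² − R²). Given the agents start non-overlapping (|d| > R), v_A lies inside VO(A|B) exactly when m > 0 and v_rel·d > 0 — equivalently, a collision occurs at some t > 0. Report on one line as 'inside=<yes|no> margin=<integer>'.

d = (-14, 17),  |d|² = 485;  R = 2+7 = 9,  c = 485−9² = 404
v_rel = (-10, 15),  |v_rel|² = 325;  v_rel·d = (-10)·(-14) + (15)·(17) = 395
325·t² − 790·t + 404 = 0  ⇒  m = 395² − 325·404 = 24725
m = 24725 > 0,  v_rel·d = 395 > 0  ⇒  inside

inside=yes margin=24725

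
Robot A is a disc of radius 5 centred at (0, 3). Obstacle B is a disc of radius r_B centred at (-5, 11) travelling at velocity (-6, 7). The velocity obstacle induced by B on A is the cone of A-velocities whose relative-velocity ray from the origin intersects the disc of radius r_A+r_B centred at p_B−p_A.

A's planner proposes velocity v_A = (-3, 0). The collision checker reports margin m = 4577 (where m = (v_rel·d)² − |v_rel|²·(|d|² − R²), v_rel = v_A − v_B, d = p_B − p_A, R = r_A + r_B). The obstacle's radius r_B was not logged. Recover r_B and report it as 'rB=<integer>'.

m = 4577
d = (-5, 8);  v_rel = (3, -7),  |v_rel|² = 58
v_rel×d = (3)·(8) − (-7)·(-5) = -11
since m = R²·58 − (-11)²:  R² = (121 + 4577) / 58 = 81
R = √81 = 9  ⇒  r_B = 9 − 5 = 4

rB=4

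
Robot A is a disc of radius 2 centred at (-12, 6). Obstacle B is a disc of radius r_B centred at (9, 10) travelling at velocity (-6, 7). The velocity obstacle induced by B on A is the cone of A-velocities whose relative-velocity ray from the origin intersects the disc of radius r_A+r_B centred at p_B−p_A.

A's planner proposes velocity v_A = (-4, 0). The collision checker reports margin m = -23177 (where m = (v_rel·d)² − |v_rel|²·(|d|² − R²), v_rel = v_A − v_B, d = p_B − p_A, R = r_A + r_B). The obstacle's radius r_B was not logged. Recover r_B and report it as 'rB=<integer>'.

m = -23177
d = (21, 4);  v_rel = (2, -7),  |v_rel|² = 53
v_rel×d = (2)·(4) − (-7)·(21) = 155
since m = R²·53 − 155²:  R² = (24025 + -23177) / 53 = 16
R = √16 = 4  ⇒  r_B = 4 − 2 = 2

rB=2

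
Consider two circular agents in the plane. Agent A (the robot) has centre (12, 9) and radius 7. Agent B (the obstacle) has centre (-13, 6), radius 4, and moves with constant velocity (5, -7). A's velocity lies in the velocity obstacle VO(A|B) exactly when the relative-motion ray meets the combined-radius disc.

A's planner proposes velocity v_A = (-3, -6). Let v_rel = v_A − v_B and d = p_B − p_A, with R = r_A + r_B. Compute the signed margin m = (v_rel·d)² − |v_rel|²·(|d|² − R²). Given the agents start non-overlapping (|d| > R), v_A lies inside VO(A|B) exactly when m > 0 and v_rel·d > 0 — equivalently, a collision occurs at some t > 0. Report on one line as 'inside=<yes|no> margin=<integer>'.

d = (-25, -3),  |d|² = 634;  R = 7+4 = 11,  c = 634−11² = 513
v_rel = (-8, 1),  |v_rel|² = 65;  v_rel·d = (-8)·(-25) + (1)·(-3) = 197
65·t² − 394·t + 513 = 0  ⇒  m = 197² − 65·513 = 5464
m = 5464 > 0,  v_rel·d = 197 > 0  ⇒  inside

inside=yes margin=5464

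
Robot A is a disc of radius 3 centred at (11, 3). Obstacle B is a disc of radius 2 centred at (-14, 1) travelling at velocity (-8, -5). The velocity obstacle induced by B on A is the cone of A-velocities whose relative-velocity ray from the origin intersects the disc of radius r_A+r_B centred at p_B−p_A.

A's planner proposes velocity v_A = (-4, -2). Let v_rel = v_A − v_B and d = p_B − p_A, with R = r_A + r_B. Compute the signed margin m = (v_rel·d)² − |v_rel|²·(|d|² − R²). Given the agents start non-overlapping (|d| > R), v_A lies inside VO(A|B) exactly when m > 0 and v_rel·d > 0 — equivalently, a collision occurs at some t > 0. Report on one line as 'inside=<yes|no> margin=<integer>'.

d = (-25, -2),  |d|² = 629;  R = 3+2 = 5,  c = 629−5² = 604
v_rel = (4, 3),  |v_rel|² = 25;  v_rel·d = (4)·(-25) + (3)·(-2) = -106
25·t² + 212·t + 604 = 0  ⇒  m = (-106)² − 25·604 = -3864
m = -3864 < 0,  v_rel·d = -106 < 0  ⇒  outside

inside=no margin=-3864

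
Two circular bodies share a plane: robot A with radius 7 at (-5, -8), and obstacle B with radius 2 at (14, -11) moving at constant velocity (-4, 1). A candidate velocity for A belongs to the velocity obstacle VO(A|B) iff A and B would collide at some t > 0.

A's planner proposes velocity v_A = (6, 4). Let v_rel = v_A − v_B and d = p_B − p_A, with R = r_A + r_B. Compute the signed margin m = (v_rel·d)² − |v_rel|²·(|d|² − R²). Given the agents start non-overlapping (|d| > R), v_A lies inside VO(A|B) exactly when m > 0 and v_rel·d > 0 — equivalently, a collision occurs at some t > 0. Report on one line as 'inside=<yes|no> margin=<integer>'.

d = (19, -3),  |d|² = 370;  R = 7+2 = 9,  c = 370−9² = 289
v_rel = (10, 3),  |v_rel|² = 109;  v_rel·d = (10)·(19) + (3)·(-3) = 181
109·t² − 362·t + 289 = 0  ⇒  m = 181² − 109·289 = 1260
m = 1260 > 0,  v_rel·d = 181 > 0  ⇒  inside

inside=yes margin=1260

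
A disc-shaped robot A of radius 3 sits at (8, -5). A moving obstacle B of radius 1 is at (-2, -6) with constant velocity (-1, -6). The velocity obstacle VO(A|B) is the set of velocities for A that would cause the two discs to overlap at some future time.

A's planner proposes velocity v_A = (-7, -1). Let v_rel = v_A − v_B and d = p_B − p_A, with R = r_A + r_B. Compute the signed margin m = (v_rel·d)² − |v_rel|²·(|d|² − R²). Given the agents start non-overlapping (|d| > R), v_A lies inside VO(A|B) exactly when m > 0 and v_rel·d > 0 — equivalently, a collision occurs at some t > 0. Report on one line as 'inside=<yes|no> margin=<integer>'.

d = (-10, -1),  |d|² = 101;  R = 3+1 = 4,  c = 101−4² = 85
v_rel = (-6, 5),  |v_rel|² = 61;  v_rel·d = (-6)·(-10) + (5)·(-1) = 55
61·t² − 110·t + 85 = 0  ⇒  m = 55² − 61·85 = -2160
m = -2160 < 0,  v_rel·d = 55 > 0  ⇒  outside

inside=no margin=-2160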